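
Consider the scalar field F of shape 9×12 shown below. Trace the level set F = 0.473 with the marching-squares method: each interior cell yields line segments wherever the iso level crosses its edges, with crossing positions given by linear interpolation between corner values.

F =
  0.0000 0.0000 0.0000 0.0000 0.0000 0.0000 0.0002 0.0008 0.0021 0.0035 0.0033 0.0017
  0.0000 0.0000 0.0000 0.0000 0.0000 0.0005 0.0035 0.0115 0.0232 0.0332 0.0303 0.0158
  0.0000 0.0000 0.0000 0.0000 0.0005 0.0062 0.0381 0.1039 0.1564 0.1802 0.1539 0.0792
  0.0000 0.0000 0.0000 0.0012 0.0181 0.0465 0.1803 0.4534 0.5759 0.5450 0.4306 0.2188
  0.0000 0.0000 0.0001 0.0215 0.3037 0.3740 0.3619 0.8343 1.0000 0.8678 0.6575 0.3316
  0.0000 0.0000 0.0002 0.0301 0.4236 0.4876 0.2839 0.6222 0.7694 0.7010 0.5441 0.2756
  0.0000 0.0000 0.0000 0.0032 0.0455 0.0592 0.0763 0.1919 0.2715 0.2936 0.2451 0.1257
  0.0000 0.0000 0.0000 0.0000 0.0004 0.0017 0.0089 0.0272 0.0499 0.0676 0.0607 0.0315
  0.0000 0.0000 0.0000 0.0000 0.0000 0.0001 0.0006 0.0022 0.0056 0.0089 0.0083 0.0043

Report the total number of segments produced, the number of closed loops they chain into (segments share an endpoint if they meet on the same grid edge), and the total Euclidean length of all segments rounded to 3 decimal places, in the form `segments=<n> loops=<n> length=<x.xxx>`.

segments=18 loops=2 length=12.141

cell (2,7): code 0100 → (2.755,8.000)–(3.000,7.160)
cell (2,8): code 1100 → (2.803,9.000)–(2.755,8.000)
cell (2,9): code 1000 → (3.000,9.629)–(2.803,9.000)
cell (3,6): code 0100 → (3.051,7.000)–(4.000,6.235)
cell (3,7): code 1110 → (3.000,7.160)–(3.051,7.000)
cell (3,9): code 1101 → (3.187,10.000)–(3.000,9.629)
cell (3,10): code 1000 → (4.000,10.566)–(3.187,10.000)
cell (4,4): code 0100 → (4.871,5.000)–(5.000,4.772)
cell (4,5): code 1000 → (5.000,5.072)–(4.871,5.000)
cell (4,6): code 0110 → (4.000,6.235)–(5.000,6.559)
cell (4,10): code 1001 → (5.000,10.265)–(4.000,10.566)
cell (5,4): code 0010 → (5.000,4.772)–(5.034,5.000)
cell (5,5): code 0001 → (5.034,5.000)–(5.000,5.072)
cell (5,6): code 0010 → (5.000,6.559)–(5.347,7.000)
cell (5,7): code 0011 → (5.347,7.000)–(5.595,8.000)
cell (5,8): code 0011 → (5.595,8.000)–(5.560,9.000)
cell (5,9): code 0011 → (5.560,9.000)–(5.238,10.000)
cell (5,10): code 0001 → (5.238,10.000)–(5.000,10.265)
total: 18 segments, chained into 2 closed loop(s), length Σ = 12.141272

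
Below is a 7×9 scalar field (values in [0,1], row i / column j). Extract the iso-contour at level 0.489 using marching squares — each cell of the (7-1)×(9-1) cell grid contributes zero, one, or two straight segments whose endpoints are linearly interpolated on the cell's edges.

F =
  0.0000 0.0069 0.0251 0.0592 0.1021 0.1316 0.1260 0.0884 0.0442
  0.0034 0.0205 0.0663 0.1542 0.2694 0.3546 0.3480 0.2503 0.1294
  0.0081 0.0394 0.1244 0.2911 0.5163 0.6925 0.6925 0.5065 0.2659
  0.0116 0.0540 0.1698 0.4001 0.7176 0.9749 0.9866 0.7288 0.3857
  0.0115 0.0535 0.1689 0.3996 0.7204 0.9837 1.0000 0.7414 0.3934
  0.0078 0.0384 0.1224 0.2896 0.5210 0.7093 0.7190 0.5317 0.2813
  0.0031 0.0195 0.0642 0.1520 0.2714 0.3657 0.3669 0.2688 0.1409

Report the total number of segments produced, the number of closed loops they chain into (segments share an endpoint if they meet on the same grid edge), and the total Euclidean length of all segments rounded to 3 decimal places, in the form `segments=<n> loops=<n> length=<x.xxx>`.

segments=16 loops=1 length=13.815

cell (1,3): code 0100 → (1.889,4.000)–(2.000,3.879)
cell (1,4): code 1100 → (1.398,5.000)–(1.889,4.000)
cell (1,5): code 1100 → (1.409,6.000)–(1.398,5.000)
cell (1,6): code 1100 → (1.932,7.000)–(1.409,6.000)
cell (1,7): code 1000 → (2.000,7.073)–(1.932,7.000)
cell (2,3): code 0110 → (2.000,3.879)–(3.000,3.280)
cell (2,7): code 1001 → (3.000,7.699)–(2.000,7.073)
cell (3,3): code 0110 → (3.000,3.280)–(4.000,3.279)
cell (3,7): code 1001 → (4.000,7.725)–(3.000,7.699)
cell (4,3): code 0110 → (4.000,3.279)–(5.000,3.862)
cell (4,7): code 1001 → (5.000,7.171)–(4.000,7.725)
cell (5,3): code 0010 → (5.000,3.862)–(5.128,4.000)
cell (5,4): code 0011 → (5.128,4.000)–(5.641,5.000)
cell (5,5): code 0011 → (5.641,5.000)–(5.653,6.000)
cell (5,6): code 0011 → (5.653,6.000)–(5.162,7.000)
cell (5,7): code 0001 → (5.162,7.000)–(5.000,7.171)
total: 16 segments, chained into 1 closed loop(s), length Σ = 13.815386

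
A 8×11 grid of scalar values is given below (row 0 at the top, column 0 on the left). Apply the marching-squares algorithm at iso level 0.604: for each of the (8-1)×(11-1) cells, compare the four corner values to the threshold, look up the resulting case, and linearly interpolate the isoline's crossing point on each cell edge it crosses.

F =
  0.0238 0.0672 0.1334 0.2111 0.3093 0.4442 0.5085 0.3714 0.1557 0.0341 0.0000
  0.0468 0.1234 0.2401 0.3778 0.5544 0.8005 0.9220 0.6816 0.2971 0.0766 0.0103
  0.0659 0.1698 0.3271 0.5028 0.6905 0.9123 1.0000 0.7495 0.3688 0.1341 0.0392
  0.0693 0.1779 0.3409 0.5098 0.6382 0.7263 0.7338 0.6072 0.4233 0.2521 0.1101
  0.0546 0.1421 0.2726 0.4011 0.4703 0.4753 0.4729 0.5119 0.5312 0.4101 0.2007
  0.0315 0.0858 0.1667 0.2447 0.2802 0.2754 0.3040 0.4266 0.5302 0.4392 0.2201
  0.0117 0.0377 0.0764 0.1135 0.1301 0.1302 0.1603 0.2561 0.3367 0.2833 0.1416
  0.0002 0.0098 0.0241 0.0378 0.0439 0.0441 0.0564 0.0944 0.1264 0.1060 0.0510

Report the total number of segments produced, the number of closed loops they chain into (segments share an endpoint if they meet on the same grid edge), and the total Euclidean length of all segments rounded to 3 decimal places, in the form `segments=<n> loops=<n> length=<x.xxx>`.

segments=14 loops=1 length=11.258

cell (0,4): code 0100 → (0.448,5.000)–(1.000,4.202)
cell (0,5): code 1100 → (0.231,6.000)–(0.448,5.000)
cell (0,6): code 1100 → (0.750,7.000)–(0.231,6.000)
cell (0,7): code 1000 → (1.000,7.202)–(0.750,7.000)
cell (1,3): code 0100 → (1.364,4.000)–(2.000,3.539)
cell (1,4): code 1110 → (1.000,4.202)–(1.364,4.000)
cell (1,7): code 1001 → (2.000,7.382)–(1.000,7.202)
cell (2,3): code 0110 → (2.000,3.539)–(3.000,3.734)
cell (2,7): code 1001 → (3.000,7.017)–(2.000,7.382)
cell (3,3): code 0010 → (3.000,3.734)–(3.204,4.000)
cell (3,4): code 0011 → (3.204,4.000)–(3.487,5.000)
cell (3,5): code 0011 → (3.487,5.000)–(3.498,6.000)
cell (3,6): code 0011 → (3.498,6.000)–(3.034,7.000)
cell (3,7): code 0001 → (3.034,7.000)–(3.000,7.017)
total: 14 segments, chained into 1 closed loop(s), length Σ = 11.257653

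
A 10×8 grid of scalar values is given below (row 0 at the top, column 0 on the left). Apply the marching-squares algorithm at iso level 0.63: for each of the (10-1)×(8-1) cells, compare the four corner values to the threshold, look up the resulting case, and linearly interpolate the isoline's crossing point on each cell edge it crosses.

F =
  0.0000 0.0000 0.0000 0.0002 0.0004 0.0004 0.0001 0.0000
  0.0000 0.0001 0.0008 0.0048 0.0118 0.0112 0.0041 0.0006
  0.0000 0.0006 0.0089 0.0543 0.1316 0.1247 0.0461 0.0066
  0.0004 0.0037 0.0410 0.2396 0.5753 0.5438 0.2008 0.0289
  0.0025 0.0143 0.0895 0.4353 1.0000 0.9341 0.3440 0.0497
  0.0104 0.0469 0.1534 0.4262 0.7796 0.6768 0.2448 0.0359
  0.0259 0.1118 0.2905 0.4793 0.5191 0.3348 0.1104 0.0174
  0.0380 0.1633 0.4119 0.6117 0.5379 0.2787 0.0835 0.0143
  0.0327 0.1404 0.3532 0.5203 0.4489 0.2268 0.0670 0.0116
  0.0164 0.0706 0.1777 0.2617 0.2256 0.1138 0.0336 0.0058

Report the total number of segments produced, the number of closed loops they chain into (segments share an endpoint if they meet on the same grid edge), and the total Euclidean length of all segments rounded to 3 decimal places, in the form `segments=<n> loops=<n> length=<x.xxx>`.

cell (3,3): code 0100 → (3.129,4.000)–(4.000,3.345)
cell (3,4): code 1100 → (3.221,5.000)–(3.129,4.000)
cell (3,5): code 1000 → (4.000,5.515)–(3.221,5.000)
cell (4,3): code 0110 → (4.000,3.345)–(5.000,3.577)
cell (4,5): code 1001 → (5.000,5.108)–(4.000,5.515)
cell (5,3): code 0010 → (5.000,3.577)–(5.574,4.000)
cell (5,4): code 0011 → (5.574,4.000)–(5.137,5.000)
cell (5,5): code 0001 → (5.137,5.000)–(5.000,5.108)
total: 8 segments, chained into 1 closed loop(s), length Σ = 7.114124

segments=8 loops=1 length=7.114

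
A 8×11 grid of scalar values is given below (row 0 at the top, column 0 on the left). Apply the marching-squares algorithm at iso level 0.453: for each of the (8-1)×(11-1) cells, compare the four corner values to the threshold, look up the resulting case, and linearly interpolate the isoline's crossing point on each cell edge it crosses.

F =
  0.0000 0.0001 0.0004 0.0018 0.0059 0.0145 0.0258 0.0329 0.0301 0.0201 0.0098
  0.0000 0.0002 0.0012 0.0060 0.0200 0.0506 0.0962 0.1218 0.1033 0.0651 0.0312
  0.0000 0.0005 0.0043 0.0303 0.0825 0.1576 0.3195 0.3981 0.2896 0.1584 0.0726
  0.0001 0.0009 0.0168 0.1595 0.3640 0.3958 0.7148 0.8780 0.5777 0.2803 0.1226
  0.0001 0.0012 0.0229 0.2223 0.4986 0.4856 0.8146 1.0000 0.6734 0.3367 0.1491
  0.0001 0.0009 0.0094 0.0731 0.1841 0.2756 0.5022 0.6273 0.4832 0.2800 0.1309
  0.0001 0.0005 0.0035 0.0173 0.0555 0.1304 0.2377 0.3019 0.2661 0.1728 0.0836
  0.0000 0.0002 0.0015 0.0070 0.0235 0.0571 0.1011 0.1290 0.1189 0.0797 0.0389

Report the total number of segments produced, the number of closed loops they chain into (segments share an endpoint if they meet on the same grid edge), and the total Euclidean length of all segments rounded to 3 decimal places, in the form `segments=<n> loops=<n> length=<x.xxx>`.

cell (2,5): code 0100 → (2.338,6.000)–(3.000,5.179)
cell (2,6): code 1100 → (2.114,7.000)–(2.338,6.000)
cell (2,7): code 1100 → (2.567,8.000)–(2.114,7.000)
cell (2,8): code 1000 → (3.000,8.419)–(2.567,8.000)
cell (3,3): code 0100 → (3.661,4.000)–(4.000,3.835)
cell (3,4): code 1100 → (3.637,5.000)–(3.661,4.000)
cell (3,5): code 1110 → (3.000,5.179)–(3.637,5.000)
cell (3,8): code 1001 → (4.000,8.655)–(3.000,8.419)
cell (4,3): code 0010 → (4.000,3.835)–(4.145,4.000)
cell (4,4): code 0011 → (4.145,4.000)–(4.155,5.000)
cell (4,5): code 0111 → (4.155,5.000)–(5.000,5.783)
cell (4,8): code 1001 → (5.000,8.149)–(4.000,8.655)
cell (5,5): code 0010 → (5.000,5.783)–(5.186,6.000)
cell (5,6): code 0011 → (5.186,6.000)–(5.536,7.000)
cell (5,7): code 0011 → (5.536,7.000)–(5.139,8.000)
cell (5,8): code 0001 → (5.139,8.000)–(5.000,8.149)
total: 16 segments, chained into 1 closed loop(s), length Σ = 12.962523

segments=16 loops=1 length=12.963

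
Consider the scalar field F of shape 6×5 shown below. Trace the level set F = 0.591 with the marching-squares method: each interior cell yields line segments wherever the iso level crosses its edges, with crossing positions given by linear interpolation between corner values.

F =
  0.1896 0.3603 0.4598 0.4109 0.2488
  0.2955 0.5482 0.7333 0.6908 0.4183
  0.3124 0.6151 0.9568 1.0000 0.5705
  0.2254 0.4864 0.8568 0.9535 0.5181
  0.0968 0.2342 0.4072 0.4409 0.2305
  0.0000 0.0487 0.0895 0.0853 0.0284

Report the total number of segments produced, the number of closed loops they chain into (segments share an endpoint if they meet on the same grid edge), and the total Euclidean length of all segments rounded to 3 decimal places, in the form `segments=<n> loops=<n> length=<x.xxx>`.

segments=12 loops=1 length=9.761

cell (0,1): code 0100 → (0.480,2.000)–(1.000,1.231)
cell (0,2): code 1100 → (0.643,3.000)–(0.480,2.000)
cell (0,3): code 1000 → (1.000,3.366)–(0.643,3.000)
cell (1,0): code 0100 → (1.640,1.000)–(2.000,0.920)
cell (1,1): code 1110 → (1.000,1.231)–(1.640,1.000)
cell (1,3): code 1001 → (2.000,3.952)–(1.000,3.366)
cell (2,0): code 0010 → (2.000,0.920)–(2.187,1.000)
cell (2,1): code 0111 → (2.187,1.000)–(3.000,1.282)
cell (2,3): code 1001 → (3.000,3.833)–(2.000,3.952)
cell (3,1): code 0010 → (3.000,1.282)–(3.591,2.000)
cell (3,2): code 0011 → (3.591,2.000)–(3.707,3.000)
cell (3,3): code 0001 → (3.707,3.000)–(3.000,3.833)
total: 12 segments, chained into 1 closed loop(s), length Σ = 9.760867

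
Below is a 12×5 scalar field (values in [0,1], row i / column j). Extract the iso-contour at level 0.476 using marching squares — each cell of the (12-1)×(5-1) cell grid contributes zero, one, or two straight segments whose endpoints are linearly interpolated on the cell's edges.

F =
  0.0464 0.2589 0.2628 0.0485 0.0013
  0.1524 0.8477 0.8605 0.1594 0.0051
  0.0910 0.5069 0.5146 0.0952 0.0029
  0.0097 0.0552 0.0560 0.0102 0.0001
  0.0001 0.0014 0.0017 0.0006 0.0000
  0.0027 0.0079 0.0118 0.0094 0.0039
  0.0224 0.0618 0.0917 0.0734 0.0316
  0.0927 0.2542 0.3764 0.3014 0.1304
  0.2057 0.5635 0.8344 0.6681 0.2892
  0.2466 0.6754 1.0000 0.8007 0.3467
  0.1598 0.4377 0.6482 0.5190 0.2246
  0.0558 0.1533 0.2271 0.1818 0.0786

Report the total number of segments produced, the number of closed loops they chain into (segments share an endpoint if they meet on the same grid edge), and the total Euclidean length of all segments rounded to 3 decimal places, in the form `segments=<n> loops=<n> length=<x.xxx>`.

segments=20 loops=2 length=15.898

cell (0,0): code 0100 → (0.369,1.000)–(1.000,0.465)
cell (0,1): code 1100 → (0.357,2.000)–(0.369,1.000)
cell (0,2): code 1000 → (1.000,2.548)–(0.357,2.000)
cell (1,0): code 0110 → (1.000,0.465)–(2.000,0.926)
cell (1,2): code 1001 → (2.000,2.092)–(1.000,2.548)
cell (2,0): code 0010 → (2.000,0.926)–(2.068,1.000)
cell (2,1): code 0011 → (2.068,1.000)–(2.084,2.000)
cell (2,2): code 0001 → (2.084,2.000)–(2.000,2.092)
cell (7,0): code 0100 → (7.717,1.000)–(8.000,0.755)
cell (7,1): code 1100 → (7.217,2.000)–(7.717,1.000)
cell (7,2): code 1100 → (7.476,3.000)–(7.217,2.000)
cell (7,3): code 1000 → (8.000,3.507)–(7.476,3.000)
cell (8,0): code 0110 → (8.000,0.755)–(9.000,0.535)
cell (8,3): code 1001 → (9.000,3.715)–(8.000,3.507)
cell (9,0): code 0010 → (9.000,0.535)–(9.839,1.000)
cell (9,1): code 0111 → (9.839,1.000)–(10.000,1.182)
cell (9,3): code 1001 → (10.000,3.146)–(9.000,3.715)
cell (10,1): code 0010 → (10.000,1.182)–(10.409,2.000)
cell (10,2): code 0011 → (10.409,2.000)–(10.128,3.000)
cell (10,3): code 0001 → (10.128,3.000)–(10.000,3.146)
total: 20 segments, chained into 2 closed loop(s), length Σ = 15.897859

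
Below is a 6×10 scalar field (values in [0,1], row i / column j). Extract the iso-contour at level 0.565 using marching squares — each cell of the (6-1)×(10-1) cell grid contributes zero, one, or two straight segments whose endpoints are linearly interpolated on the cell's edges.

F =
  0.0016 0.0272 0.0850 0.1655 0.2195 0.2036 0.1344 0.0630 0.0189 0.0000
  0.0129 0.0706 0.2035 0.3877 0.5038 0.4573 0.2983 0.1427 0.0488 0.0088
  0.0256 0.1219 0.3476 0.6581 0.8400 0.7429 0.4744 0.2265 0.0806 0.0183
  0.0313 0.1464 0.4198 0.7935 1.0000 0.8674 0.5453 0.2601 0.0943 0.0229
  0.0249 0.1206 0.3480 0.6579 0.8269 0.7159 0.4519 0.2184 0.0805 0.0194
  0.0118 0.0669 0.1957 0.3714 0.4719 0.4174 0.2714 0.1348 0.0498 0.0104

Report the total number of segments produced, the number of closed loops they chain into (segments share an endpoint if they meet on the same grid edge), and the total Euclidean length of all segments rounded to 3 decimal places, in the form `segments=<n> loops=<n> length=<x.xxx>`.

cell (1,2): code 0100 → (1.656,3.000)–(2.000,2.700)
cell (1,3): code 1100 → (1.182,4.000)–(1.656,3.000)
cell (1,4): code 1100 → (1.377,5.000)–(1.182,4.000)
cell (1,5): code 1000 → (2.000,5.663)–(1.377,5.000)
cell (2,2): code 0110 → (2.000,2.700)–(3.000,2.389)
cell (2,5): code 1001 → (3.000,5.939)–(2.000,5.663)
cell (3,2): code 0110 → (3.000,2.389)–(4.000,2.700)
cell (3,5): code 1001 → (4.000,5.572)–(3.000,5.939)
cell (4,2): code 0010 → (4.000,2.700)–(4.324,3.000)
cell (4,3): code 0011 → (4.324,3.000)–(4.738,4.000)
cell (4,4): code 0011 → (4.738,4.000)–(4.506,5.000)
cell (4,5): code 0001 → (4.506,5.000)–(4.000,5.572)
total: 12 segments, chained into 1 closed loop(s), length Σ = 11.002339

segments=12 loops=1 length=11.002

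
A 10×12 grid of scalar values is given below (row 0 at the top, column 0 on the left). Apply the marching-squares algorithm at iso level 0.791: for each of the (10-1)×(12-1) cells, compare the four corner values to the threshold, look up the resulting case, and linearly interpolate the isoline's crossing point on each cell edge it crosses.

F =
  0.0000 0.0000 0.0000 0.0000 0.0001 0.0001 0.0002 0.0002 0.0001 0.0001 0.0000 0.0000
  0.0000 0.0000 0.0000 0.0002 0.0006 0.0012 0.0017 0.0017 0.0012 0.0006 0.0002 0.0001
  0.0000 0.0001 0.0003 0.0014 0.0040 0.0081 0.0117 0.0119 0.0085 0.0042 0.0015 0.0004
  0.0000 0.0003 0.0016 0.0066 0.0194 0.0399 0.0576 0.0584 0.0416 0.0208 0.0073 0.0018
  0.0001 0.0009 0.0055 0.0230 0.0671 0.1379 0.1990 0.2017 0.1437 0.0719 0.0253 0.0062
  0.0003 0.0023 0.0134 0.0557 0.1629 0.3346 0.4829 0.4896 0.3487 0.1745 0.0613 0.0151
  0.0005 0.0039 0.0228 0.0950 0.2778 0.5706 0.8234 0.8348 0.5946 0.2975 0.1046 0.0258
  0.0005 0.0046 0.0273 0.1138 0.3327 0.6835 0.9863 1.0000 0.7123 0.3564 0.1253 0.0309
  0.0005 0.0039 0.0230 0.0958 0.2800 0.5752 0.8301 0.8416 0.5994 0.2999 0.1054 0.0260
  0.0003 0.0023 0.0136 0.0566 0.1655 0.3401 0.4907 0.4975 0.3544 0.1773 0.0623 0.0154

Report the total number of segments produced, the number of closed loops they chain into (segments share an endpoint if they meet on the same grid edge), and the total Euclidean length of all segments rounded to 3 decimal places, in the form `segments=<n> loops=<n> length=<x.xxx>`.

cell (5,5): code 0100 → (5.905,6.000)–(6.000,5.872)
cell (5,6): code 1100 → (5.873,7.000)–(5.905,6.000)
cell (5,7): code 1000 → (6.000,7.182)–(5.873,7.000)
cell (6,5): code 0110 → (6.000,5.872)–(7.000,5.355)
cell (6,7): code 1001 → (7.000,7.726)–(6.000,7.182)
cell (7,5): code 0110 → (7.000,5.355)–(8.000,5.847)
cell (7,7): code 1001 → (8.000,7.209)–(7.000,7.726)
cell (8,5): code 0010 → (8.000,5.847)–(8.115,6.000)
cell (8,6): code 0011 → (8.115,6.000)–(8.147,7.000)
cell (8,7): code 0001 → (8.147,7.000)–(8.000,7.209)
total: 10 segments, chained into 1 closed loop(s), length Σ = 7.334480

segments=10 loops=1 length=7.334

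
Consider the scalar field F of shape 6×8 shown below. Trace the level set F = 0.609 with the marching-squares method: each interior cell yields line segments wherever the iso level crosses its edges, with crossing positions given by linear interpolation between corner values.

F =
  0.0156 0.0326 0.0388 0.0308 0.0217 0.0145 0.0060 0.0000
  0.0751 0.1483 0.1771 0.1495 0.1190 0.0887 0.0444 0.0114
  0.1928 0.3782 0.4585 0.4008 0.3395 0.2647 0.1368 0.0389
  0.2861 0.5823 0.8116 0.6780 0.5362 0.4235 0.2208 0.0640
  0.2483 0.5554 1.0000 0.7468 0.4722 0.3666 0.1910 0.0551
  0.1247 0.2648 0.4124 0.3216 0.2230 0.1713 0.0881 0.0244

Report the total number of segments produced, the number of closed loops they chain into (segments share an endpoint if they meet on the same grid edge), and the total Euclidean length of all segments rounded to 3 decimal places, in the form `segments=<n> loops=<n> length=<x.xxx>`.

cell (2,1): code 0100 → (2.426,2.000)–(3.000,1.116)
cell (2,2): code 1100 → (2.751,3.000)–(2.426,2.000)
cell (2,3): code 1000 → (3.000,3.487)–(2.751,3.000)
cell (3,1): code 0110 → (3.000,1.116)–(4.000,1.121)
cell (3,3): code 1001 → (4.000,3.502)–(3.000,3.487)
cell (4,1): code 0010 → (4.000,1.121)–(4.665,2.000)
cell (4,2): code 0011 → (4.665,2.000)–(4.324,3.000)
cell (4,3): code 0001 → (4.324,3.000)–(4.000,3.502)
total: 8 segments, chained into 1 closed loop(s), length Σ = 7.408491

segments=8 loops=1 length=7.408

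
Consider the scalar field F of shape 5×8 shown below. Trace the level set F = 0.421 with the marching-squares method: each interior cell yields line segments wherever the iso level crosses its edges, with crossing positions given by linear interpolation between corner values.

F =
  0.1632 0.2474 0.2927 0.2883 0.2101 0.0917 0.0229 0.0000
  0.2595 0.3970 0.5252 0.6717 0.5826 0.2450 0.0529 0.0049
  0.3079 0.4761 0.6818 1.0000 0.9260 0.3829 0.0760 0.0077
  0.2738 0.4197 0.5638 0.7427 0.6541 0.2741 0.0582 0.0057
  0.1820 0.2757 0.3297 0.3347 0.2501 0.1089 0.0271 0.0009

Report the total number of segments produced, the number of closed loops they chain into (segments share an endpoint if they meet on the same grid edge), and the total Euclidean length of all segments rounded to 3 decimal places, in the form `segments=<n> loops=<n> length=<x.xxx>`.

cell (0,1): code 0100 → (0.552,2.000)–(1.000,1.187)
cell (0,2): code 1100 → (0.346,3.000)–(0.552,2.000)
cell (0,3): code 1100 → (0.566,4.000)–(0.346,3.000)
cell (0,4): code 1000 → (1.000,4.479)–(0.566,4.000)
cell (1,0): code 0100 → (1.303,1.000)–(2.000,0.672)
cell (1,1): code 1110 → (1.000,1.187)–(1.303,1.000)
cell (1,4): code 1001 → (2.000,4.930)–(1.000,4.479)
cell (2,0): code 0010 → (2.000,0.672)–(2.977,1.000)
cell (2,1): code 0111 → (2.977,1.000)–(3.000,1.009)
cell (2,4): code 1001 → (3.000,4.613)–(2.000,4.930)
cell (3,1): code 0010 → (3.000,1.009)–(3.610,2.000)
cell (3,2): code 0011 → (3.610,2.000)–(3.788,3.000)
cell (3,3): code 0011 → (3.788,3.000)–(3.577,4.000)
cell (3,4): code 0001 → (3.577,4.000)–(3.000,4.613)
total: 14 segments, chained into 1 closed loop(s), length Σ = 11.990165

segments=14 loops=1 length=11.990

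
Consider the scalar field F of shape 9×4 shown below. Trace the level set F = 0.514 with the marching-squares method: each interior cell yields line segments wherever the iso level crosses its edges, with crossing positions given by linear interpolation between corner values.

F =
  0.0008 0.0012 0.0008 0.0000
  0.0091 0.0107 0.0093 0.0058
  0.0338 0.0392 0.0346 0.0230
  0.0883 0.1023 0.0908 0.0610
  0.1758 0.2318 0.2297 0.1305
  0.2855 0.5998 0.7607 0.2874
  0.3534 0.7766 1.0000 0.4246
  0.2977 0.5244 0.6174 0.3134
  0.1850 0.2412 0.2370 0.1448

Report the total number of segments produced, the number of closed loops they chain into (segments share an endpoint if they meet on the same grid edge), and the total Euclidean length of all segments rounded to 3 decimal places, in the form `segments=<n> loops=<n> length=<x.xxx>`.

segments=10 loops=1 length=7.988

cell (4,0): code 0100 → (4.767,1.000)–(5.000,0.727)
cell (4,1): code 1100 → (4.535,2.000)–(4.767,1.000)
cell (4,2): code 1000 → (5.000,2.521)–(4.535,2.000)
cell (5,0): code 0110 → (5.000,0.727)–(6.000,0.379)
cell (5,2): code 1001 → (6.000,2.845)–(5.000,2.521)
cell (6,0): code 0110 → (6.000,0.379)–(7.000,0.954)
cell (6,2): code 1001 → (7.000,2.340)–(6.000,2.845)
cell (7,0): code 0010 → (7.000,0.954)–(7.037,1.000)
cell (7,1): code 0011 → (7.037,1.000)–(7.272,2.000)
cell (7,2): code 0001 → (7.272,2.000)–(7.000,2.340)
total: 10 segments, chained into 1 closed loop(s), length Σ = 7.988156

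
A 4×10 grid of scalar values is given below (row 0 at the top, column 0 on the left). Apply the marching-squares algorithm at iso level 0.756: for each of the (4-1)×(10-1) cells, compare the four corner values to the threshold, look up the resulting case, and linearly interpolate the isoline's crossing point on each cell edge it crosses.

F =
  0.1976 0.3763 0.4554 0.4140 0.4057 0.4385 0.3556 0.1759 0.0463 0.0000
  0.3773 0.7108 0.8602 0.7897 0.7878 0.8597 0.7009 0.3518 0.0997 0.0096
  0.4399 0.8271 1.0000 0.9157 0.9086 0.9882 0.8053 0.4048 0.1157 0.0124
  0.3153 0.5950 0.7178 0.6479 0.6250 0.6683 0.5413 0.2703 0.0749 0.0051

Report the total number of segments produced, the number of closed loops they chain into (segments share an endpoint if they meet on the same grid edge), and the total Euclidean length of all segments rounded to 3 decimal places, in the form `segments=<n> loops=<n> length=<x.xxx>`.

segments=16 loops=1 length=12.636

cell (0,1): code 0100 → (0.743,2.000)–(1.000,1.303)
cell (0,2): code 1100 → (0.910,3.000)–(0.743,2.000)
cell (0,3): code 1100 → (0.917,4.000)–(0.910,3.000)
cell (0,4): code 1100 → (0.754,5.000)–(0.917,4.000)
cell (0,5): code 1000 → (1.000,5.653)–(0.754,5.000)
cell (1,0): code 0100 → (1.389,1.000)–(2.000,0.816)
cell (1,1): code 1110 → (1.000,1.303)–(1.389,1.000)
cell (1,5): code 1101 → (1.528,6.000)–(1.000,5.653)
cell (1,6): code 1000 → (2.000,6.123)–(1.528,6.000)
cell (2,0): code 0010 → (2.000,0.816)–(2.306,1.000)
cell (2,1): code 0011 → (2.306,1.000)–(2.865,2.000)
cell (2,2): code 0011 → (2.865,2.000)–(2.596,3.000)
cell (2,3): code 0011 → (2.596,3.000)–(2.538,4.000)
cell (2,4): code 0011 → (2.538,4.000)–(2.726,5.000)
cell (2,5): code 0011 → (2.726,5.000)–(2.187,6.000)
cell (2,6): code 0001 → (2.187,6.000)–(2.000,6.123)
total: 16 segments, chained into 1 closed loop(s), length Σ = 12.635706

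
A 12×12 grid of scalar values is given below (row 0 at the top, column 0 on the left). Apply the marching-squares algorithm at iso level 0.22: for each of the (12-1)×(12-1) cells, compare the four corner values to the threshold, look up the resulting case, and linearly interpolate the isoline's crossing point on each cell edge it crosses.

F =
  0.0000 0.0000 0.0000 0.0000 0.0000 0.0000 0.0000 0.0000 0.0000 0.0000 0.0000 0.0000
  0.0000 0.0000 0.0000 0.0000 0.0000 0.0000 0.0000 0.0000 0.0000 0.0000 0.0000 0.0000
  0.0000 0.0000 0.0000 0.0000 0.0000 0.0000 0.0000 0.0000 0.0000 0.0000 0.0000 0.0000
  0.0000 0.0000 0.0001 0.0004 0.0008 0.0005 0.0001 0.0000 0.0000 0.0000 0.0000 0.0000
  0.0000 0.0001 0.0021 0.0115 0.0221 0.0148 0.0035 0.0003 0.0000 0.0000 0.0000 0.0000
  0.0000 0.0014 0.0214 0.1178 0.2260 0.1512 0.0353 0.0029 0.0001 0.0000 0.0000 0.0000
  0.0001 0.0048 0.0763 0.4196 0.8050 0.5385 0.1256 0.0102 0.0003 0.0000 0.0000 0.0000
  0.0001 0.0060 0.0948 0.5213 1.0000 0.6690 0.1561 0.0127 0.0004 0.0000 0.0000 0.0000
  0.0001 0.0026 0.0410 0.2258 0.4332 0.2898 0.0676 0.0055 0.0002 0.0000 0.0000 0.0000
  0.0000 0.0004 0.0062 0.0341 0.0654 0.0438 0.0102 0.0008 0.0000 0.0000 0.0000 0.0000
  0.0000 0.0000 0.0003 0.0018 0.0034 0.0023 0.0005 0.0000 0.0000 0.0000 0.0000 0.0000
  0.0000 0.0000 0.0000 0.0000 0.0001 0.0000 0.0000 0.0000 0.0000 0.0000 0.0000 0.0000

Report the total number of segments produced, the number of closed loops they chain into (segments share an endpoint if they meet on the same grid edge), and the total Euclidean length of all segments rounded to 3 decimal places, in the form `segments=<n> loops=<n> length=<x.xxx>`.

cell (4,3): code 0100 → (4.971,4.000)–(5.000,3.945)
cell (4,4): code 1000 → (5.000,4.080)–(4.971,4.000)
cell (5,2): code 0100 → (5.339,3.000)–(6.000,2.419)
cell (5,3): code 1110 → (5.000,3.945)–(5.339,3.000)
cell (5,4): code 1101 → (5.178,5.000)–(5.000,4.080)
cell (5,5): code 1000 → (6.000,5.771)–(5.178,5.000)
cell (6,2): code 0110 → (6.000,2.419)–(7.000,2.294)
cell (6,5): code 1001 → (7.000,5.875)–(6.000,5.771)
cell (7,2): code 0110 → (7.000,2.294)–(8.000,2.969)
cell (7,5): code 1001 → (8.000,5.314)–(7.000,5.875)
cell (8,2): code 0010 → (8.000,2.969)–(8.030,3.000)
cell (8,3): code 0011 → (8.030,3.000)–(8.580,4.000)
cell (8,4): code 0011 → (8.580,4.000)–(8.284,5.000)
cell (8,5): code 0001 → (8.284,5.000)–(8.000,5.314)
total: 14 segments, chained into 1 closed loop(s), length Σ = 11.113742

segments=14 loops=1 length=11.114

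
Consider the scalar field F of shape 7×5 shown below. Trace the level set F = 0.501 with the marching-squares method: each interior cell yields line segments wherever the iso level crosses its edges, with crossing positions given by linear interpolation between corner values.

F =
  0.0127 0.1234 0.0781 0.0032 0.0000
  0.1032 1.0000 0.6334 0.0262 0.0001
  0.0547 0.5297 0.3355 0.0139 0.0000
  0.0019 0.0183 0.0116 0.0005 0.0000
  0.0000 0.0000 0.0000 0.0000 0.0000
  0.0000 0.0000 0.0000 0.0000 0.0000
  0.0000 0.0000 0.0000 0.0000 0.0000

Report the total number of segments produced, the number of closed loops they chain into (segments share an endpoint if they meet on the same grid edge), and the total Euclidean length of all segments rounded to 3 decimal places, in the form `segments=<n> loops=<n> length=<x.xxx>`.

segments=8 loops=1 length=5.042

cell (0,0): code 0100 → (0.431,1.000)–(1.000,0.444)
cell (0,1): code 1100 → (0.762,2.000)–(0.431,1.000)
cell (0,2): code 1000 → (1.000,2.218)–(0.762,2.000)
cell (1,0): code 0110 → (1.000,0.444)–(2.000,0.940)
cell (1,1): code 1011 → (2.000,1.148)–(1.444,2.000)
cell (1,2): code 0001 → (1.444,2.000)–(1.000,2.218)
cell (2,0): code 0010 → (2.000,0.940)–(2.056,1.000)
cell (2,1): code 0001 → (2.056,1.000)–(2.000,1.148)
total: 8 segments, chained into 1 closed loop(s), length Σ = 5.041575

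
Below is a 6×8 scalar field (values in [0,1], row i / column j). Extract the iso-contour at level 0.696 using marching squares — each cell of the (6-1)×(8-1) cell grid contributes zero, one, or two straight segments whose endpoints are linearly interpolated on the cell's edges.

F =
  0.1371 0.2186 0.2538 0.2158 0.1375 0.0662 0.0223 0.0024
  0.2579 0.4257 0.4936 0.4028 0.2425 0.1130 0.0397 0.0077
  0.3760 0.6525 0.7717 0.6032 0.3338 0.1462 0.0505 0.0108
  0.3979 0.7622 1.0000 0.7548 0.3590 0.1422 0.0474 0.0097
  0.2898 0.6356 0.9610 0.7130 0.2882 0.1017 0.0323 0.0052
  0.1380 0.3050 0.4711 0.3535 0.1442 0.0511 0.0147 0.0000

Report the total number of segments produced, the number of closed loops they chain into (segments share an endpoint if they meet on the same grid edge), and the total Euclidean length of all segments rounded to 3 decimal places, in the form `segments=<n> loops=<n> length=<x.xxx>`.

segments=12 loops=1 length=7.850

cell (1,1): code 0100 → (1.728,2.000)–(2.000,1.365)
cell (1,2): code 1000 → (2.000,2.449)–(1.728,2.000)
cell (2,0): code 0100 → (2.397,1.000)–(3.000,0.818)
cell (2,1): code 1110 → (2.000,1.365)–(2.397,1.000)
cell (2,2): code 1101 → (2.612,3.000)–(2.000,2.449)
cell (2,3): code 1000 → (3.000,3.149)–(2.612,3.000)
cell (3,0): code 0010 → (3.000,0.818)–(3.523,1.000)
cell (3,1): code 0111 → (3.523,1.000)–(4.000,1.186)
cell (3,3): code 1001 → (4.000,3.040)–(3.000,3.149)
cell (4,1): code 0010 → (4.000,1.186)–(4.541,2.000)
cell (4,2): code 0011 → (4.541,2.000)–(4.047,3.000)
cell (4,3): code 0001 → (4.047,3.000)–(4.000,3.040)
total: 12 segments, chained into 1 closed loop(s), length Σ = 7.850331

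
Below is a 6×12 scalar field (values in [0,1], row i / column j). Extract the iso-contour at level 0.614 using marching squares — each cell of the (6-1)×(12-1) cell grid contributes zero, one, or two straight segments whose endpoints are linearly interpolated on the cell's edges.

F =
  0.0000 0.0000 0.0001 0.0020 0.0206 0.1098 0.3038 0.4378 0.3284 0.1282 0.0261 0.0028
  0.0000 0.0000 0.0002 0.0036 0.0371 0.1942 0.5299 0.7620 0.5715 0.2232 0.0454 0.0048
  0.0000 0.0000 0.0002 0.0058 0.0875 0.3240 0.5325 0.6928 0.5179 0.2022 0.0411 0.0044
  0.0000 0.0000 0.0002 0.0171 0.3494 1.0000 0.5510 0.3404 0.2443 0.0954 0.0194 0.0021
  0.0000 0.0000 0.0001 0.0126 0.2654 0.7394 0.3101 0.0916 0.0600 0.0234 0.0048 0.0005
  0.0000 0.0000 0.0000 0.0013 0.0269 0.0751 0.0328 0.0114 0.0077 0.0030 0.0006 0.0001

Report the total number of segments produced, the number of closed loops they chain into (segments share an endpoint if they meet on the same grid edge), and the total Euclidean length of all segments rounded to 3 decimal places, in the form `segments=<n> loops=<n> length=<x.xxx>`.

cell (0,6): code 0100 → (0.543,7.000)–(1.000,6.362)
cell (0,7): code 1000 → (1.000,7.777)–(0.543,7.000)
cell (1,6): code 0110 → (1.000,6.362)–(2.000,6.508)
cell (1,7): code 1001 → (2.000,7.451)–(1.000,7.777)
cell (2,4): code 0100 → (2.429,5.000)–(3.000,4.407)
cell (2,5): code 1000 → (3.000,5.860)–(2.429,5.000)
cell (2,6): code 0010 → (2.000,6.508)–(2.224,7.000)
cell (2,7): code 0001 → (2.224,7.000)–(2.000,7.451)
cell (3,4): code 0110 → (3.000,4.407)–(4.000,4.735)
cell (3,5): code 1001 → (4.000,5.292)–(3.000,5.860)
cell (4,4): code 0010 → (4.000,4.735)–(4.189,5.000)
cell (4,5): code 0001 → (4.189,5.000)–(4.000,5.292)
total: 12 segments, chained into 2 closed loop(s), length Σ = 9.521640

segments=12 loops=2 length=9.522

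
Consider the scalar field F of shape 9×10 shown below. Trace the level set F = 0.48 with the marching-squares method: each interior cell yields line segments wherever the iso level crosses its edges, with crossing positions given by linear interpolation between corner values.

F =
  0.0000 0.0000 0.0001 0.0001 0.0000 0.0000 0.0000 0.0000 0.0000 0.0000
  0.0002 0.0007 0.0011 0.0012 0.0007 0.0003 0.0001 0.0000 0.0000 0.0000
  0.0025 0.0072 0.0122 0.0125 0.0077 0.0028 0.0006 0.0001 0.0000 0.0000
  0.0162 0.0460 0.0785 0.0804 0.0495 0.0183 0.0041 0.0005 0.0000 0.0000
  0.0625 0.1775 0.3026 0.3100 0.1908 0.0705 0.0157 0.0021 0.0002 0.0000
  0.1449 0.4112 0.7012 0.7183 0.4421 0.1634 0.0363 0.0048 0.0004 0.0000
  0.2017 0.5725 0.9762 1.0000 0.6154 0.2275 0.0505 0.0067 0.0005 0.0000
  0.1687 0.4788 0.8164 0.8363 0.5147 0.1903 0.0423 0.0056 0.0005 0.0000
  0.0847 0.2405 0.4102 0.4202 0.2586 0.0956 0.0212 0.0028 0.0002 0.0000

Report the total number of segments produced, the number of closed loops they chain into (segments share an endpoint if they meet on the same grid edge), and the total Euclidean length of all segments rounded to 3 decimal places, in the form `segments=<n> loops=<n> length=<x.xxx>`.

segments=14 loops=1 length=10.974

cell (4,1): code 0100 → (4.445,2.000)–(5.000,1.237)
cell (4,2): code 1100 → (4.416,3.000)–(4.445,2.000)
cell (4,3): code 1000 → (5.000,3.863)–(4.416,3.000)
cell (5,0): code 0100 → (5.427,1.000)–(6.000,0.751)
cell (5,1): code 1110 → (5.000,1.237)–(5.427,1.000)
cell (5,3): code 1101 → (5.219,4.000)–(5.000,3.863)
cell (5,4): code 1000 → (6.000,4.349)–(5.219,4.000)
cell (6,0): code 0010 → (6.000,0.751)–(6.987,1.000)
cell (6,1): code 0111 → (6.987,1.000)–(7.000,1.004)
cell (6,4): code 1001 → (7.000,4.107)–(6.000,4.349)
cell (7,1): code 0010 → (7.000,1.004)–(7.828,2.000)
cell (7,2): code 0011 → (7.828,2.000)–(7.856,3.000)
cell (7,3): code 0011 → (7.856,3.000)–(7.135,4.000)
cell (7,4): code 0001 → (7.135,4.000)–(7.000,4.107)
total: 14 segments, chained into 1 closed loop(s), length Σ = 10.974480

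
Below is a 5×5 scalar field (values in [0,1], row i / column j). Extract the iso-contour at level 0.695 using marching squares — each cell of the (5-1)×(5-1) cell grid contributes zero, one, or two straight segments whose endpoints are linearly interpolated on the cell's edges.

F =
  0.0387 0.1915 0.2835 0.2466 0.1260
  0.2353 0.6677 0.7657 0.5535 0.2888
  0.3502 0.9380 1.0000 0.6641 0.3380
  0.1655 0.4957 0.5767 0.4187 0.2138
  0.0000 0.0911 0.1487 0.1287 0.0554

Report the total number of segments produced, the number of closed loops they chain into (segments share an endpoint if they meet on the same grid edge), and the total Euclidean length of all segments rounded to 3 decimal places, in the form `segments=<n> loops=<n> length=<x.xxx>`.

segments=8 loops=1 length=6.401

cell (0,1): code 0100 → (0.853,2.000)–(1.000,1.279)
cell (0,2): code 1000 → (1.000,2.333)–(0.853,2.000)
cell (1,0): code 0100 → (1.101,1.000)–(2.000,0.587)
cell (1,1): code 1110 → (1.000,1.279)–(1.101,1.000)
cell (1,2): code 1001 → (2.000,2.908)–(1.000,2.333)
cell (2,0): code 0010 → (2.000,0.587)–(2.549,1.000)
cell (2,1): code 0011 → (2.549,1.000)–(2.721,2.000)
cell (2,2): code 0001 → (2.721,2.000)–(2.000,2.908)
total: 8 segments, chained into 1 closed loop(s), length Σ = 6.400702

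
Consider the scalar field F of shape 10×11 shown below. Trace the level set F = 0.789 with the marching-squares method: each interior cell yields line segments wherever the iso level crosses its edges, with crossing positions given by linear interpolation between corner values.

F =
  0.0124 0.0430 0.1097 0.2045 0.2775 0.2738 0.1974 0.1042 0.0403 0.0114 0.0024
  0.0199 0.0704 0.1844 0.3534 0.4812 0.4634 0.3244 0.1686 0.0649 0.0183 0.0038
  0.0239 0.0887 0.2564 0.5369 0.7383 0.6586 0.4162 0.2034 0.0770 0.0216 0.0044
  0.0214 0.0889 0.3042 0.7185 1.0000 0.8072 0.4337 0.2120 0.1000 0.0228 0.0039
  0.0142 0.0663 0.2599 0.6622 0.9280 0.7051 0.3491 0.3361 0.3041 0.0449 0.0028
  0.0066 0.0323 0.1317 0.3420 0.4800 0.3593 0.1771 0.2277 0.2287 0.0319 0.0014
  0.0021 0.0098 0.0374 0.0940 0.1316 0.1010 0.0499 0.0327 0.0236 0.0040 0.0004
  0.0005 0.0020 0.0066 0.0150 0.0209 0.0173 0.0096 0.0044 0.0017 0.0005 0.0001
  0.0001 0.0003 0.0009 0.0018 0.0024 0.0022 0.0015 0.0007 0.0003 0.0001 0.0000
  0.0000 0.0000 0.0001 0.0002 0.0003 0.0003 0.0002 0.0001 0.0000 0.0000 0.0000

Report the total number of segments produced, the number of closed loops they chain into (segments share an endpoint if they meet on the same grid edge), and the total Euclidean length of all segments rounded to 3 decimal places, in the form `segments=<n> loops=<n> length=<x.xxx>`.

cell (2,3): code 0100 → (2.194,4.000)–(3.000,3.250)
cell (2,4): code 1100 → (2.878,5.000)–(2.194,4.000)
cell (2,5): code 1000 → (3.000,5.049)–(2.878,5.000)
cell (3,3): code 0110 → (3.000,3.250)–(4.000,3.477)
cell (3,4): code 1011 → (4.000,4.624)–(3.178,5.000)
cell (3,5): code 0001 → (3.178,5.000)–(3.000,5.049)
cell (4,3): code 0010 → (4.000,3.477)–(4.310,4.000)
cell (4,4): code 0001 → (4.310,4.000)–(4.000,4.624)
total: 8 segments, chained into 1 closed loop(s), length Σ = 5.862693

segments=8 loops=1 length=5.863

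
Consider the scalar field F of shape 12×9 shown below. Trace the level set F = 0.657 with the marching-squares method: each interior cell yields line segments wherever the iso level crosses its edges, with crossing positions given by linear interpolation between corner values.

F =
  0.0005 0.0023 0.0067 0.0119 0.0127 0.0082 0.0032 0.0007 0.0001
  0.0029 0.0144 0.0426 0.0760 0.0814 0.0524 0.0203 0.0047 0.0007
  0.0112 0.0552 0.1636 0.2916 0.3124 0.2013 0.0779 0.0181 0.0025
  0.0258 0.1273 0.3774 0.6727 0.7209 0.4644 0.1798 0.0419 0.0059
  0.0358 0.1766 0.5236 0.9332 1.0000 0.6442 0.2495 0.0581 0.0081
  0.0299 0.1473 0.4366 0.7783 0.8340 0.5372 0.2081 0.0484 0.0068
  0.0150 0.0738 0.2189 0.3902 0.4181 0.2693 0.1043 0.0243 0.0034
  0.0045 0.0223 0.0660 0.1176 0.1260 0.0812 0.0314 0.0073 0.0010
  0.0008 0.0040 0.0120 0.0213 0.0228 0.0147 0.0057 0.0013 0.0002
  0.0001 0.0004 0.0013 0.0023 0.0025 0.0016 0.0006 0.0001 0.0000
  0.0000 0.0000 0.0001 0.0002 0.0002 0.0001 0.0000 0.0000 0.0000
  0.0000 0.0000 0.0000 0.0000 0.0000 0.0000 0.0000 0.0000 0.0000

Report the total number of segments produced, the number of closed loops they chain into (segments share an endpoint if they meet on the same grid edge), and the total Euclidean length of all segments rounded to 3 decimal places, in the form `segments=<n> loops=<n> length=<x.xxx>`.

segments=10 loops=1 length=8.102

cell (2,2): code 0100 → (2.959,3.000)–(3.000,2.947)
cell (2,3): code 1100 → (2.844,4.000)–(2.959,3.000)
cell (2,4): code 1000 → (3.000,4.249)–(2.844,4.000)
cell (3,2): code 0110 → (3.000,2.947)–(4.000,2.326)
cell (3,4): code 1001 → (4.000,4.964)–(3.000,4.249)
cell (4,2): code 0110 → (4.000,2.326)–(5.000,2.645)
cell (4,4): code 1001 → (5.000,4.596)–(4.000,4.964)
cell (5,2): code 0010 → (5.000,2.645)–(5.313,3.000)
cell (5,3): code 0011 → (5.313,3.000)–(5.426,4.000)
cell (5,4): code 0001 → (5.426,4.000)–(5.000,4.596)
total: 10 segments, chained into 1 closed loop(s), length Σ = 8.101692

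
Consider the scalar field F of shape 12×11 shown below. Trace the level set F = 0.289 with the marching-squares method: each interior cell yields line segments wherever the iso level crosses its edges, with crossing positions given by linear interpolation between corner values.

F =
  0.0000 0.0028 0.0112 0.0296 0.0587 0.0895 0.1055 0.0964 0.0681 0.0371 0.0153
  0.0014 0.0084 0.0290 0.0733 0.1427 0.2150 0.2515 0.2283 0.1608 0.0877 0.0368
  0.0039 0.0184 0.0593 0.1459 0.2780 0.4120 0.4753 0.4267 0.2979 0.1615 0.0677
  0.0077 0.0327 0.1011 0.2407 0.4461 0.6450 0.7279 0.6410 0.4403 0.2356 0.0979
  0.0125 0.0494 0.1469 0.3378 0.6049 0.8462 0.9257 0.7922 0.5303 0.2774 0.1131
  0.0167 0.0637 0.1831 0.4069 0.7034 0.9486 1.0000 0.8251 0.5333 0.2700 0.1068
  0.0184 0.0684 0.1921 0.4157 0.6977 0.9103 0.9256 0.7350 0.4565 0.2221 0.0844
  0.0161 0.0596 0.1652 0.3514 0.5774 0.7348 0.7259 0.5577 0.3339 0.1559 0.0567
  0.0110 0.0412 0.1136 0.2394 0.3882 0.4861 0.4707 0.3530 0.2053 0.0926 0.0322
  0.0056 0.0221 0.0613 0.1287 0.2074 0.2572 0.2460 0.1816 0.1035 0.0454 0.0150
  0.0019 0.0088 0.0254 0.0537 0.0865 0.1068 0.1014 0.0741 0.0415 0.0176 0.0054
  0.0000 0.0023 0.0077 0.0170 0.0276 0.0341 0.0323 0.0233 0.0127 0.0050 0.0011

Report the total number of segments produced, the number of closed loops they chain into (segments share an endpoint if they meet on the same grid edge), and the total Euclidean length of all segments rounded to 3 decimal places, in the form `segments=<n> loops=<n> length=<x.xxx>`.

cell (1,4): code 0100 → (1.376,5.000)–(2.000,4.082)
cell (1,5): code 1100 → (1.168,6.000)–(1.376,5.000)
cell (1,6): code 1100 → (1.306,7.000)–(1.168,6.000)
cell (1,7): code 1100 → (1.935,8.000)–(1.306,7.000)
cell (1,8): code 1000 → (2.000,8.065)–(1.935,8.000)
cell (2,3): code 0100 → (2.065,4.000)–(3.000,3.235)
cell (2,4): code 1110 → (2.000,4.082)–(2.065,4.000)
cell (2,8): code 1001 → (3.000,8.739)–(2.000,8.065)
cell (3,2): code 0100 → (3.497,3.000)–(4.000,2.744)
cell (3,3): code 1110 → (3.000,3.235)–(3.497,3.000)
cell (3,8): code 1001 → (4.000,8.954)–(3.000,8.739)
cell (4,2): code 0110 → (4.000,2.744)–(5.000,2.473)
cell (4,8): code 1001 → (5.000,8.928)–(4.000,8.954)
cell (5,2): code 0110 → (5.000,2.473)–(6.000,2.433)
cell (5,8): code 1001 → (6.000,8.715)–(5.000,8.928)
cell (6,2): code 0110 → (6.000,2.433)–(7.000,2.665)
cell (6,8): code 1001 → (7.000,8.252)–(6.000,8.715)
cell (7,2): code 0010 → (7.000,2.665)–(7.557,3.000)
cell (7,3): code 0111 → (7.557,3.000)–(8.000,3.333)
cell (7,7): code 1011 → (8.000,7.433)–(7.349,8.000)
cell (7,8): code 0001 → (7.349,8.000)–(7.000,8.252)
cell (8,3): code 0010 → (8.000,3.333)–(8.549,4.000)
cell (8,4): code 0011 → (8.549,4.000)–(8.861,5.000)
cell (8,5): code 0011 → (8.861,5.000)–(8.809,6.000)
cell (8,6): code 0011 → (8.809,6.000)–(8.373,7.000)
cell (8,7): code 0001 → (8.373,7.000)–(8.000,7.433)
total: 26 segments, chained into 1 closed loop(s), length Σ = 22.331098

segments=26 loops=1 length=22.331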